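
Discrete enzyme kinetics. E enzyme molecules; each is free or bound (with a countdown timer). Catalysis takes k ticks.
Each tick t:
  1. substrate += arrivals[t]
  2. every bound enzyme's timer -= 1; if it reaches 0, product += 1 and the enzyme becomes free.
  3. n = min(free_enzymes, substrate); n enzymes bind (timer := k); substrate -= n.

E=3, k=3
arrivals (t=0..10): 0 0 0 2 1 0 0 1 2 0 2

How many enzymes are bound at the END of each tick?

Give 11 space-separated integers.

Answer: 0 0 0 2 3 3 1 1 3 3 3

Derivation:
t=0: arr=0 -> substrate=0 bound=0 product=0
t=1: arr=0 -> substrate=0 bound=0 product=0
t=2: arr=0 -> substrate=0 bound=0 product=0
t=3: arr=2 -> substrate=0 bound=2 product=0
t=4: arr=1 -> substrate=0 bound=3 product=0
t=5: arr=0 -> substrate=0 bound=3 product=0
t=6: arr=0 -> substrate=0 bound=1 product=2
t=7: arr=1 -> substrate=0 bound=1 product=3
t=8: arr=2 -> substrate=0 bound=3 product=3
t=9: arr=0 -> substrate=0 bound=3 product=3
t=10: arr=2 -> substrate=1 bound=3 product=4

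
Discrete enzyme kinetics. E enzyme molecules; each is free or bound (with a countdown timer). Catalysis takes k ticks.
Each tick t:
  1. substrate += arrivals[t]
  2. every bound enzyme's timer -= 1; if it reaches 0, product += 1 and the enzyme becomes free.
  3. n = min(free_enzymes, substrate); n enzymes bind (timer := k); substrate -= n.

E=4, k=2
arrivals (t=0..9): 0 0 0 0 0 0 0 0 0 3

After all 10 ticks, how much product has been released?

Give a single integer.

t=0: arr=0 -> substrate=0 bound=0 product=0
t=1: arr=0 -> substrate=0 bound=0 product=0
t=2: arr=0 -> substrate=0 bound=0 product=0
t=3: arr=0 -> substrate=0 bound=0 product=0
t=4: arr=0 -> substrate=0 bound=0 product=0
t=5: arr=0 -> substrate=0 bound=0 product=0
t=6: arr=0 -> substrate=0 bound=0 product=0
t=7: arr=0 -> substrate=0 bound=0 product=0
t=8: arr=0 -> substrate=0 bound=0 product=0
t=9: arr=3 -> substrate=0 bound=3 product=0

Answer: 0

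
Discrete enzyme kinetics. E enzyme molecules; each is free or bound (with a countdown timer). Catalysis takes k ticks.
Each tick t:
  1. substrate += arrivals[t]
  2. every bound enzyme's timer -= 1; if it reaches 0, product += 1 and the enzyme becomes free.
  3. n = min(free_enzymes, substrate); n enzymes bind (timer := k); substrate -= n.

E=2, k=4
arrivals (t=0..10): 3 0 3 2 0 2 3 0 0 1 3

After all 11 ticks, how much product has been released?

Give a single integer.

t=0: arr=3 -> substrate=1 bound=2 product=0
t=1: arr=0 -> substrate=1 bound=2 product=0
t=2: arr=3 -> substrate=4 bound=2 product=0
t=3: arr=2 -> substrate=6 bound=2 product=0
t=4: arr=0 -> substrate=4 bound=2 product=2
t=5: arr=2 -> substrate=6 bound=2 product=2
t=6: arr=3 -> substrate=9 bound=2 product=2
t=7: arr=0 -> substrate=9 bound=2 product=2
t=8: arr=0 -> substrate=7 bound=2 product=4
t=9: arr=1 -> substrate=8 bound=2 product=4
t=10: arr=3 -> substrate=11 bound=2 product=4

Answer: 4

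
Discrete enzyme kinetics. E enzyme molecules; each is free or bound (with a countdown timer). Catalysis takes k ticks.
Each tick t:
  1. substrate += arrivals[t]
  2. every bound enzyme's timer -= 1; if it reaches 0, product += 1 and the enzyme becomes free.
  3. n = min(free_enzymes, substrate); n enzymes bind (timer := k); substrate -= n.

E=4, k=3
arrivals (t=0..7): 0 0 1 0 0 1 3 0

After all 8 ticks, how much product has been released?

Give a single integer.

Answer: 1

Derivation:
t=0: arr=0 -> substrate=0 bound=0 product=0
t=1: arr=0 -> substrate=0 bound=0 product=0
t=2: arr=1 -> substrate=0 bound=1 product=0
t=3: arr=0 -> substrate=0 bound=1 product=0
t=4: arr=0 -> substrate=0 bound=1 product=0
t=5: arr=1 -> substrate=0 bound=1 product=1
t=6: arr=3 -> substrate=0 bound=4 product=1
t=7: arr=0 -> substrate=0 bound=4 product=1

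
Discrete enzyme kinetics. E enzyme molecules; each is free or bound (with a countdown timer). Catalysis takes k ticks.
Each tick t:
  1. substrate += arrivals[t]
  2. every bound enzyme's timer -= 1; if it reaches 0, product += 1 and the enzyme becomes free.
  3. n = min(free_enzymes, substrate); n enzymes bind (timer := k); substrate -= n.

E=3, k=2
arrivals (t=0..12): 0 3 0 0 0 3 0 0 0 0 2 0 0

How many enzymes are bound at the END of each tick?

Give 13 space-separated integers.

t=0: arr=0 -> substrate=0 bound=0 product=0
t=1: arr=3 -> substrate=0 bound=3 product=0
t=2: arr=0 -> substrate=0 bound=3 product=0
t=3: arr=0 -> substrate=0 bound=0 product=3
t=4: arr=0 -> substrate=0 bound=0 product=3
t=5: arr=3 -> substrate=0 bound=3 product=3
t=6: arr=0 -> substrate=0 bound=3 product=3
t=7: arr=0 -> substrate=0 bound=0 product=6
t=8: arr=0 -> substrate=0 bound=0 product=6
t=9: arr=0 -> substrate=0 bound=0 product=6
t=10: arr=2 -> substrate=0 bound=2 product=6
t=11: arr=0 -> substrate=0 bound=2 product=6
t=12: arr=0 -> substrate=0 bound=0 product=8

Answer: 0 3 3 0 0 3 3 0 0 0 2 2 0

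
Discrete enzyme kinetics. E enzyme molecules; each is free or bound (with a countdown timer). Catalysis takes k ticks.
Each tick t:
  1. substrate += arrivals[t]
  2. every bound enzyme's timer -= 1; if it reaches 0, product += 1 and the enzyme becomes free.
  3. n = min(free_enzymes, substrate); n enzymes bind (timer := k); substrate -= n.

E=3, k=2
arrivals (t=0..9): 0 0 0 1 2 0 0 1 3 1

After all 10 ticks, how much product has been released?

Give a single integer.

Answer: 4

Derivation:
t=0: arr=0 -> substrate=0 bound=0 product=0
t=1: arr=0 -> substrate=0 bound=0 product=0
t=2: arr=0 -> substrate=0 bound=0 product=0
t=3: arr=1 -> substrate=0 bound=1 product=0
t=4: arr=2 -> substrate=0 bound=3 product=0
t=5: arr=0 -> substrate=0 bound=2 product=1
t=6: arr=0 -> substrate=0 bound=0 product=3
t=7: arr=1 -> substrate=0 bound=1 product=3
t=8: arr=3 -> substrate=1 bound=3 product=3
t=9: arr=1 -> substrate=1 bound=3 product=4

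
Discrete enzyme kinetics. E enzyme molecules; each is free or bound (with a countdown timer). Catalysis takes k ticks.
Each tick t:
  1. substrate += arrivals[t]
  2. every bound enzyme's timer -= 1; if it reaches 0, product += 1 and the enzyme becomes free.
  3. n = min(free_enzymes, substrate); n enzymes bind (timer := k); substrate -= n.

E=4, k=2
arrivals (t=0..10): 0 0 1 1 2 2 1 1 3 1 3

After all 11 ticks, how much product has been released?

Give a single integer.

t=0: arr=0 -> substrate=0 bound=0 product=0
t=1: arr=0 -> substrate=0 bound=0 product=0
t=2: arr=1 -> substrate=0 bound=1 product=0
t=3: arr=1 -> substrate=0 bound=2 product=0
t=4: arr=2 -> substrate=0 bound=3 product=1
t=5: arr=2 -> substrate=0 bound=4 product=2
t=6: arr=1 -> substrate=0 bound=3 product=4
t=7: arr=1 -> substrate=0 bound=2 product=6
t=8: arr=3 -> substrate=0 bound=4 product=7
t=9: arr=1 -> substrate=0 bound=4 product=8
t=10: arr=3 -> substrate=0 bound=4 product=11

Answer: 11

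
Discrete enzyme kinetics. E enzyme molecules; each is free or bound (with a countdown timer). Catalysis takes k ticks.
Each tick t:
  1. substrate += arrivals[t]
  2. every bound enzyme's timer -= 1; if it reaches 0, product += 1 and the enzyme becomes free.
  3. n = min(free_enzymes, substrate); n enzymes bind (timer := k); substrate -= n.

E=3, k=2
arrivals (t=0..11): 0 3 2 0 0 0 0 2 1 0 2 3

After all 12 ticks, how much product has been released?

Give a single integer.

t=0: arr=0 -> substrate=0 bound=0 product=0
t=1: arr=3 -> substrate=0 bound=3 product=0
t=2: arr=2 -> substrate=2 bound=3 product=0
t=3: arr=0 -> substrate=0 bound=2 product=3
t=4: arr=0 -> substrate=0 bound=2 product=3
t=5: arr=0 -> substrate=0 bound=0 product=5
t=6: arr=0 -> substrate=0 bound=0 product=5
t=7: arr=2 -> substrate=0 bound=2 product=5
t=8: arr=1 -> substrate=0 bound=3 product=5
t=9: arr=0 -> substrate=0 bound=1 product=7
t=10: arr=2 -> substrate=0 bound=2 product=8
t=11: arr=3 -> substrate=2 bound=3 product=8

Answer: 8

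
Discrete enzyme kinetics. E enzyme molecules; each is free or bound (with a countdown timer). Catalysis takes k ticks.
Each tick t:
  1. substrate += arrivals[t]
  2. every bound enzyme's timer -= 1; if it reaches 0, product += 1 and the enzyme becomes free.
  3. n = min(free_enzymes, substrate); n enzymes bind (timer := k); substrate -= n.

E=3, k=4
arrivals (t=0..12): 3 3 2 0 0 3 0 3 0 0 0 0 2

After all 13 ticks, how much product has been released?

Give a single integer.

Answer: 9

Derivation:
t=0: arr=3 -> substrate=0 bound=3 product=0
t=1: arr=3 -> substrate=3 bound=3 product=0
t=2: arr=2 -> substrate=5 bound=3 product=0
t=3: arr=0 -> substrate=5 bound=3 product=0
t=4: arr=0 -> substrate=2 bound=3 product=3
t=5: arr=3 -> substrate=5 bound=3 product=3
t=6: arr=0 -> substrate=5 bound=3 product=3
t=7: arr=3 -> substrate=8 bound=3 product=3
t=8: arr=0 -> substrate=5 bound=3 product=6
t=9: arr=0 -> substrate=5 bound=3 product=6
t=10: arr=0 -> substrate=5 bound=3 product=6
t=11: arr=0 -> substrate=5 bound=3 product=6
t=12: arr=2 -> substrate=4 bound=3 product=9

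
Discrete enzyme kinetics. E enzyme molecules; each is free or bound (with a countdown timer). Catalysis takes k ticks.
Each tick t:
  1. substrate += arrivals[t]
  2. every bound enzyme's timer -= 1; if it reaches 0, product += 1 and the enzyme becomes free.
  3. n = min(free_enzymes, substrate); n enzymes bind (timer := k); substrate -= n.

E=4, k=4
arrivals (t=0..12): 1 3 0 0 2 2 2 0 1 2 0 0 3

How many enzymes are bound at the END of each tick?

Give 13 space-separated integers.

Answer: 1 4 4 4 4 4 4 4 4 4 4 4 4

Derivation:
t=0: arr=1 -> substrate=0 bound=1 product=0
t=1: arr=3 -> substrate=0 bound=4 product=0
t=2: arr=0 -> substrate=0 bound=4 product=0
t=3: arr=0 -> substrate=0 bound=4 product=0
t=4: arr=2 -> substrate=1 bound=4 product=1
t=5: arr=2 -> substrate=0 bound=4 product=4
t=6: arr=2 -> substrate=2 bound=4 product=4
t=7: arr=0 -> substrate=2 bound=4 product=4
t=8: arr=1 -> substrate=2 bound=4 product=5
t=9: arr=2 -> substrate=1 bound=4 product=8
t=10: arr=0 -> substrate=1 bound=4 product=8
t=11: arr=0 -> substrate=1 bound=4 product=8
t=12: arr=3 -> substrate=3 bound=4 product=9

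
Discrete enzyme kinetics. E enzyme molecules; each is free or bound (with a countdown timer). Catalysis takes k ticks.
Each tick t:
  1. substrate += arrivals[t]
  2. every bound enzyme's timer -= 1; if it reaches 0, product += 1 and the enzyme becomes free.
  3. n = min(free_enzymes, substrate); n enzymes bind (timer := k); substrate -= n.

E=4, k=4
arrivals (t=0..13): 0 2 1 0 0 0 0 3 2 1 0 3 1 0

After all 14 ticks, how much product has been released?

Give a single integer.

Answer: 7

Derivation:
t=0: arr=0 -> substrate=0 bound=0 product=0
t=1: arr=2 -> substrate=0 bound=2 product=0
t=2: arr=1 -> substrate=0 bound=3 product=0
t=3: arr=0 -> substrate=0 bound=3 product=0
t=4: arr=0 -> substrate=0 bound=3 product=0
t=5: arr=0 -> substrate=0 bound=1 product=2
t=6: arr=0 -> substrate=0 bound=0 product=3
t=7: arr=3 -> substrate=0 bound=3 product=3
t=8: arr=2 -> substrate=1 bound=4 product=3
t=9: arr=1 -> substrate=2 bound=4 product=3
t=10: arr=0 -> substrate=2 bound=4 product=3
t=11: arr=3 -> substrate=2 bound=4 product=6
t=12: arr=1 -> substrate=2 bound=4 product=7
t=13: arr=0 -> substrate=2 bound=4 product=7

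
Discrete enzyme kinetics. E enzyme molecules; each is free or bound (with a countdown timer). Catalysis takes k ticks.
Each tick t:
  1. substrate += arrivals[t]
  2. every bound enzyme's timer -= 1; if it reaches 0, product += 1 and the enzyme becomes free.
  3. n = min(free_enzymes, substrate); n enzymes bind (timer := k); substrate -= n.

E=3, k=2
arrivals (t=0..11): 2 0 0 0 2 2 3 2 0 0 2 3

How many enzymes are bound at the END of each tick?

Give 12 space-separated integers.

t=0: arr=2 -> substrate=0 bound=2 product=0
t=1: arr=0 -> substrate=0 bound=2 product=0
t=2: arr=0 -> substrate=0 bound=0 product=2
t=3: arr=0 -> substrate=0 bound=0 product=2
t=4: arr=2 -> substrate=0 bound=2 product=2
t=5: arr=2 -> substrate=1 bound=3 product=2
t=6: arr=3 -> substrate=2 bound=3 product=4
t=7: arr=2 -> substrate=3 bound=3 product=5
t=8: arr=0 -> substrate=1 bound=3 product=7
t=9: arr=0 -> substrate=0 bound=3 product=8
t=10: arr=2 -> substrate=0 bound=3 product=10
t=11: arr=3 -> substrate=2 bound=3 product=11

Answer: 2 2 0 0 2 3 3 3 3 3 3 3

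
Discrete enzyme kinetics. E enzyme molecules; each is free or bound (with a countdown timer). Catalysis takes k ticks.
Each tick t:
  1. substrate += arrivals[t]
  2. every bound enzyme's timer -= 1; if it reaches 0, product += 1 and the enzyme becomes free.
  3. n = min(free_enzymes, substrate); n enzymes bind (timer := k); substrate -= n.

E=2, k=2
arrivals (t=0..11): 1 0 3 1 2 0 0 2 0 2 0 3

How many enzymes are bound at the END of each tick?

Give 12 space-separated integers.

Answer: 1 1 2 2 2 2 2 2 2 2 2 2

Derivation:
t=0: arr=1 -> substrate=0 bound=1 product=0
t=1: arr=0 -> substrate=0 bound=1 product=0
t=2: arr=3 -> substrate=1 bound=2 product=1
t=3: arr=1 -> substrate=2 bound=2 product=1
t=4: arr=2 -> substrate=2 bound=2 product=3
t=5: arr=0 -> substrate=2 bound=2 product=3
t=6: arr=0 -> substrate=0 bound=2 product=5
t=7: arr=2 -> substrate=2 bound=2 product=5
t=8: arr=0 -> substrate=0 bound=2 product=7
t=9: arr=2 -> substrate=2 bound=2 product=7
t=10: arr=0 -> substrate=0 bound=2 product=9
t=11: arr=3 -> substrate=3 bound=2 product=9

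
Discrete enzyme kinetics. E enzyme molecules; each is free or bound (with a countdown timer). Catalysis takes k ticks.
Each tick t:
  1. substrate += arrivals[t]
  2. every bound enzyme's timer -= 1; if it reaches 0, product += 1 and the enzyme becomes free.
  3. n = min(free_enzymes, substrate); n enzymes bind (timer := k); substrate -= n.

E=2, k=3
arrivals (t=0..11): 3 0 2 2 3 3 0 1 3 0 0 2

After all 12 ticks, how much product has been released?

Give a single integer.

t=0: arr=3 -> substrate=1 bound=2 product=0
t=1: arr=0 -> substrate=1 bound=2 product=0
t=2: arr=2 -> substrate=3 bound=2 product=0
t=3: arr=2 -> substrate=3 bound=2 product=2
t=4: arr=3 -> substrate=6 bound=2 product=2
t=5: arr=3 -> substrate=9 bound=2 product=2
t=6: arr=0 -> substrate=7 bound=2 product=4
t=7: arr=1 -> substrate=8 bound=2 product=4
t=8: arr=3 -> substrate=11 bound=2 product=4
t=9: arr=0 -> substrate=9 bound=2 product=6
t=10: arr=0 -> substrate=9 bound=2 product=6
t=11: arr=2 -> substrate=11 bound=2 product=6

Answer: 6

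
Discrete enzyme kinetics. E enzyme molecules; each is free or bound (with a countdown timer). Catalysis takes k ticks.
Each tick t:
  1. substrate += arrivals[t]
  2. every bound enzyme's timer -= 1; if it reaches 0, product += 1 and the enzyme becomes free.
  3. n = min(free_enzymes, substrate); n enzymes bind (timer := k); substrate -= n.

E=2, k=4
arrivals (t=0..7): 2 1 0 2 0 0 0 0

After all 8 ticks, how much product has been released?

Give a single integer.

Answer: 2

Derivation:
t=0: arr=2 -> substrate=0 bound=2 product=0
t=1: arr=1 -> substrate=1 bound=2 product=0
t=2: arr=0 -> substrate=1 bound=2 product=0
t=3: arr=2 -> substrate=3 bound=2 product=0
t=4: arr=0 -> substrate=1 bound=2 product=2
t=5: arr=0 -> substrate=1 bound=2 product=2
t=6: arr=0 -> substrate=1 bound=2 product=2
t=7: arr=0 -> substrate=1 bound=2 product=2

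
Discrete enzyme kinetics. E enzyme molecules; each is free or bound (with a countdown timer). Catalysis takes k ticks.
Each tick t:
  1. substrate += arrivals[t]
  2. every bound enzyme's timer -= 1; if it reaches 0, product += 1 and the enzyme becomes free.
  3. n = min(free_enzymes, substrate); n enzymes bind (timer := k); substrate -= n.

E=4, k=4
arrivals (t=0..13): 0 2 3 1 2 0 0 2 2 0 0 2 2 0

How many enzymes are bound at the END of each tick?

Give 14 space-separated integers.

Answer: 0 2 4 4 4 4 4 4 4 4 4 4 4 4

Derivation:
t=0: arr=0 -> substrate=0 bound=0 product=0
t=1: arr=2 -> substrate=0 bound=2 product=0
t=2: arr=3 -> substrate=1 bound=4 product=0
t=3: arr=1 -> substrate=2 bound=4 product=0
t=4: arr=2 -> substrate=4 bound=4 product=0
t=5: arr=0 -> substrate=2 bound=4 product=2
t=6: arr=0 -> substrate=0 bound=4 product=4
t=7: arr=2 -> substrate=2 bound=4 product=4
t=8: arr=2 -> substrate=4 bound=4 product=4
t=9: arr=0 -> substrate=2 bound=4 product=6
t=10: arr=0 -> substrate=0 bound=4 product=8
t=11: arr=2 -> substrate=2 bound=4 product=8
t=12: arr=2 -> substrate=4 bound=4 product=8
t=13: arr=0 -> substrate=2 bound=4 product=10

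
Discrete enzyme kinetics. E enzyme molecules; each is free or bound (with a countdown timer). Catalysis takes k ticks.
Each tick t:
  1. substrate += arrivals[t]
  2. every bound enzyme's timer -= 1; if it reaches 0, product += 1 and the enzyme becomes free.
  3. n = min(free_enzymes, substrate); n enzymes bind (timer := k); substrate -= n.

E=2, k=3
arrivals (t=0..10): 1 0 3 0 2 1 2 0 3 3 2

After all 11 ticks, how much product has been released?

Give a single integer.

Answer: 5

Derivation:
t=0: arr=1 -> substrate=0 bound=1 product=0
t=1: arr=0 -> substrate=0 bound=1 product=0
t=2: arr=3 -> substrate=2 bound=2 product=0
t=3: arr=0 -> substrate=1 bound=2 product=1
t=4: arr=2 -> substrate=3 bound=2 product=1
t=5: arr=1 -> substrate=3 bound=2 product=2
t=6: arr=2 -> substrate=4 bound=2 product=3
t=7: arr=0 -> substrate=4 bound=2 product=3
t=8: arr=3 -> substrate=6 bound=2 product=4
t=9: arr=3 -> substrate=8 bound=2 product=5
t=10: arr=2 -> substrate=10 bound=2 product=5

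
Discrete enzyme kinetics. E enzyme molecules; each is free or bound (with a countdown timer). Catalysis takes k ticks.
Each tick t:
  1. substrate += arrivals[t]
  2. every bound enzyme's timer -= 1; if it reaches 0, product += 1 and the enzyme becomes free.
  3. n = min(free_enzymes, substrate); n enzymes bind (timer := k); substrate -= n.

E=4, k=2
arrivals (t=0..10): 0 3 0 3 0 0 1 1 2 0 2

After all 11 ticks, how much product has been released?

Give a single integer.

t=0: arr=0 -> substrate=0 bound=0 product=0
t=1: arr=3 -> substrate=0 bound=3 product=0
t=2: arr=0 -> substrate=0 bound=3 product=0
t=3: arr=3 -> substrate=0 bound=3 product=3
t=4: arr=0 -> substrate=0 bound=3 product=3
t=5: arr=0 -> substrate=0 bound=0 product=6
t=6: arr=1 -> substrate=0 bound=1 product=6
t=7: arr=1 -> substrate=0 bound=2 product=6
t=8: arr=2 -> substrate=0 bound=3 product=7
t=9: arr=0 -> substrate=0 bound=2 product=8
t=10: arr=2 -> substrate=0 bound=2 product=10

Answer: 10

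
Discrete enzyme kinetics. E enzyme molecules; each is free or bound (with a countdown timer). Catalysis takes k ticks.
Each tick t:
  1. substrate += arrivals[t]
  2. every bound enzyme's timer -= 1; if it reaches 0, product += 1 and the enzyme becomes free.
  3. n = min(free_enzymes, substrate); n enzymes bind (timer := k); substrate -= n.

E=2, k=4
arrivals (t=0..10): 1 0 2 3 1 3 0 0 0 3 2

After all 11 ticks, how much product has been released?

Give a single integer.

Answer: 4

Derivation:
t=0: arr=1 -> substrate=0 bound=1 product=0
t=1: arr=0 -> substrate=0 bound=1 product=0
t=2: arr=2 -> substrate=1 bound=2 product=0
t=3: arr=3 -> substrate=4 bound=2 product=0
t=4: arr=1 -> substrate=4 bound=2 product=1
t=5: arr=3 -> substrate=7 bound=2 product=1
t=6: arr=0 -> substrate=6 bound=2 product=2
t=7: arr=0 -> substrate=6 bound=2 product=2
t=8: arr=0 -> substrate=5 bound=2 product=3
t=9: arr=3 -> substrate=8 bound=2 product=3
t=10: arr=2 -> substrate=9 bound=2 product=4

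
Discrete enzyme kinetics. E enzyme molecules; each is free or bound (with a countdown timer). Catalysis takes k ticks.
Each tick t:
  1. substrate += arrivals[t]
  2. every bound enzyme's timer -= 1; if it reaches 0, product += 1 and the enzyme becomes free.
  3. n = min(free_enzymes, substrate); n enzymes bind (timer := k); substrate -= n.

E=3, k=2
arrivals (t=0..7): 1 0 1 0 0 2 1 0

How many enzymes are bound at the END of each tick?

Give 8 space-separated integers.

Answer: 1 1 1 1 0 2 3 1

Derivation:
t=0: arr=1 -> substrate=0 bound=1 product=0
t=1: arr=0 -> substrate=0 bound=1 product=0
t=2: arr=1 -> substrate=0 bound=1 product=1
t=3: arr=0 -> substrate=0 bound=1 product=1
t=4: arr=0 -> substrate=0 bound=0 product=2
t=5: arr=2 -> substrate=0 bound=2 product=2
t=6: arr=1 -> substrate=0 bound=3 product=2
t=7: arr=0 -> substrate=0 bound=1 product=4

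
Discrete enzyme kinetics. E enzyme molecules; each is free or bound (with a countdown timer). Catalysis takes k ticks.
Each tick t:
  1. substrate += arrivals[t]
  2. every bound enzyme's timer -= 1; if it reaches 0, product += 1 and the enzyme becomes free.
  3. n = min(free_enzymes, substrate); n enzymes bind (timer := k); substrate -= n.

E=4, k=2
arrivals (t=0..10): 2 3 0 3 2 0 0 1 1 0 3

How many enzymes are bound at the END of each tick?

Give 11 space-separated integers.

t=0: arr=2 -> substrate=0 bound=2 product=0
t=1: arr=3 -> substrate=1 bound=4 product=0
t=2: arr=0 -> substrate=0 bound=3 product=2
t=3: arr=3 -> substrate=0 bound=4 product=4
t=4: arr=2 -> substrate=1 bound=4 product=5
t=5: arr=0 -> substrate=0 bound=2 product=8
t=6: arr=0 -> substrate=0 bound=1 product=9
t=7: arr=1 -> substrate=0 bound=1 product=10
t=8: arr=1 -> substrate=0 bound=2 product=10
t=9: arr=0 -> substrate=0 bound=1 product=11
t=10: arr=3 -> substrate=0 bound=3 product=12

Answer: 2 4 3 4 4 2 1 1 2 1 3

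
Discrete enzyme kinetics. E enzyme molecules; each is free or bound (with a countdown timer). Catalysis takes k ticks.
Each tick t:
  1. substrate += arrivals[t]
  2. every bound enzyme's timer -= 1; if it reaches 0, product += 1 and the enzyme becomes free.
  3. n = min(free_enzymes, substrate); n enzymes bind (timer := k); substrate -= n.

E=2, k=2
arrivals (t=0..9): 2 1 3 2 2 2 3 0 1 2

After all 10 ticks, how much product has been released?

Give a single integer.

Answer: 8

Derivation:
t=0: arr=2 -> substrate=0 bound=2 product=0
t=1: arr=1 -> substrate=1 bound=2 product=0
t=2: arr=3 -> substrate=2 bound=2 product=2
t=3: arr=2 -> substrate=4 bound=2 product=2
t=4: arr=2 -> substrate=4 bound=2 product=4
t=5: arr=2 -> substrate=6 bound=2 product=4
t=6: arr=3 -> substrate=7 bound=2 product=6
t=7: arr=0 -> substrate=7 bound=2 product=6
t=8: arr=1 -> substrate=6 bound=2 product=8
t=9: arr=2 -> substrate=8 bound=2 product=8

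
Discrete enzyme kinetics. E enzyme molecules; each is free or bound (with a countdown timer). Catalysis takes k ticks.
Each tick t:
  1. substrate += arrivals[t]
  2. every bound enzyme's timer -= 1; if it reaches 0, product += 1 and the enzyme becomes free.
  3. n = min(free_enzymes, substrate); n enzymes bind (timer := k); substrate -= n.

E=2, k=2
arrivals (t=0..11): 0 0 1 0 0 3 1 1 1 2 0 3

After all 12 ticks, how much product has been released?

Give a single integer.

Answer: 7

Derivation:
t=0: arr=0 -> substrate=0 bound=0 product=0
t=1: arr=0 -> substrate=0 bound=0 product=0
t=2: arr=1 -> substrate=0 bound=1 product=0
t=3: arr=0 -> substrate=0 bound=1 product=0
t=4: arr=0 -> substrate=0 bound=0 product=1
t=5: arr=3 -> substrate=1 bound=2 product=1
t=6: arr=1 -> substrate=2 bound=2 product=1
t=7: arr=1 -> substrate=1 bound=2 product=3
t=8: arr=1 -> substrate=2 bound=2 product=3
t=9: arr=2 -> substrate=2 bound=2 product=5
t=10: arr=0 -> substrate=2 bound=2 product=5
t=11: arr=3 -> substrate=3 bound=2 product=7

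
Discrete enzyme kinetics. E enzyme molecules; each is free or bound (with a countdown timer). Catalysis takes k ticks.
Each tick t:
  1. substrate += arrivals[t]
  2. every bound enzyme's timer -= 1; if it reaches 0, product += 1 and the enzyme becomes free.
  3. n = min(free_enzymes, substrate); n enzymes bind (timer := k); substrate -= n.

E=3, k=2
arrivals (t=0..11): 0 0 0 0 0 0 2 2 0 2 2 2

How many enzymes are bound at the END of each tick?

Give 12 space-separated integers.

Answer: 0 0 0 0 0 0 2 3 2 3 3 3

Derivation:
t=0: arr=0 -> substrate=0 bound=0 product=0
t=1: arr=0 -> substrate=0 bound=0 product=0
t=2: arr=0 -> substrate=0 bound=0 product=0
t=3: arr=0 -> substrate=0 bound=0 product=0
t=4: arr=0 -> substrate=0 bound=0 product=0
t=5: arr=0 -> substrate=0 bound=0 product=0
t=6: arr=2 -> substrate=0 bound=2 product=0
t=7: arr=2 -> substrate=1 bound=3 product=0
t=8: arr=0 -> substrate=0 bound=2 product=2
t=9: arr=2 -> substrate=0 bound=3 product=3
t=10: arr=2 -> substrate=1 bound=3 product=4
t=11: arr=2 -> substrate=1 bound=3 product=6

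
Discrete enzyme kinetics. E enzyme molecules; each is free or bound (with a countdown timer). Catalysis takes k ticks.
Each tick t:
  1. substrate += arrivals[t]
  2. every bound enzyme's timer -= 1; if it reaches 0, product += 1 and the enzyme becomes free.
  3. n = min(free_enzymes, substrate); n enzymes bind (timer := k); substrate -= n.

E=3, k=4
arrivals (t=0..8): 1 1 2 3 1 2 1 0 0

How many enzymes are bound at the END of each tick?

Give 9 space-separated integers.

Answer: 1 2 3 3 3 3 3 3 3

Derivation:
t=0: arr=1 -> substrate=0 bound=1 product=0
t=1: arr=1 -> substrate=0 bound=2 product=0
t=2: arr=2 -> substrate=1 bound=3 product=0
t=3: arr=3 -> substrate=4 bound=3 product=0
t=4: arr=1 -> substrate=4 bound=3 product=1
t=5: arr=2 -> substrate=5 bound=3 product=2
t=6: arr=1 -> substrate=5 bound=3 product=3
t=7: arr=0 -> substrate=5 bound=3 product=3
t=8: arr=0 -> substrate=4 bound=3 product=4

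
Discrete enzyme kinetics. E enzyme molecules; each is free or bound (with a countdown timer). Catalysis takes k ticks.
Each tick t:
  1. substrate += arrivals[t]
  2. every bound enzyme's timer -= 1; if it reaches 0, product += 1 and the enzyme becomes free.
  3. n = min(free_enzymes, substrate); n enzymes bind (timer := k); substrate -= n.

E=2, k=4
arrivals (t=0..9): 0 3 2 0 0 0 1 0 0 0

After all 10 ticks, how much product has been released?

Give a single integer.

t=0: arr=0 -> substrate=0 bound=0 product=0
t=1: arr=3 -> substrate=1 bound=2 product=0
t=2: arr=2 -> substrate=3 bound=2 product=0
t=3: arr=0 -> substrate=3 bound=2 product=0
t=4: arr=0 -> substrate=3 bound=2 product=0
t=5: arr=0 -> substrate=1 bound=2 product=2
t=6: arr=1 -> substrate=2 bound=2 product=2
t=7: arr=0 -> substrate=2 bound=2 product=2
t=8: arr=0 -> substrate=2 bound=2 product=2
t=9: arr=0 -> substrate=0 bound=2 product=4

Answer: 4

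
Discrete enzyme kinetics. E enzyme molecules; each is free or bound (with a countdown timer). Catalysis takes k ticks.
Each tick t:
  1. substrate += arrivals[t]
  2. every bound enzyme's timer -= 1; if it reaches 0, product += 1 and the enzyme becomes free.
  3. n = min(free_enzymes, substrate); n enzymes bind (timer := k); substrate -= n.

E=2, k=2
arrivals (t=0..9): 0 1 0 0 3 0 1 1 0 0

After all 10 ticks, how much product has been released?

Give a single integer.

Answer: 5

Derivation:
t=0: arr=0 -> substrate=0 bound=0 product=0
t=1: arr=1 -> substrate=0 bound=1 product=0
t=2: arr=0 -> substrate=0 bound=1 product=0
t=3: arr=0 -> substrate=0 bound=0 product=1
t=4: arr=3 -> substrate=1 bound=2 product=1
t=5: arr=0 -> substrate=1 bound=2 product=1
t=6: arr=1 -> substrate=0 bound=2 product=3
t=7: arr=1 -> substrate=1 bound=2 product=3
t=8: arr=0 -> substrate=0 bound=1 product=5
t=9: arr=0 -> substrate=0 bound=1 product=5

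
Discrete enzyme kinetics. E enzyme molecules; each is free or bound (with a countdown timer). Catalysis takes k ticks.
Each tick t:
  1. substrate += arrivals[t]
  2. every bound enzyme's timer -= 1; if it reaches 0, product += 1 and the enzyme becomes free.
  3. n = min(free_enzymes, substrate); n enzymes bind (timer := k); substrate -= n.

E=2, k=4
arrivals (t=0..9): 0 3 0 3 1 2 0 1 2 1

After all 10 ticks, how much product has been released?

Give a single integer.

Answer: 4

Derivation:
t=0: arr=0 -> substrate=0 bound=0 product=0
t=1: arr=3 -> substrate=1 bound=2 product=0
t=2: arr=0 -> substrate=1 bound=2 product=0
t=3: arr=3 -> substrate=4 bound=2 product=0
t=4: arr=1 -> substrate=5 bound=2 product=0
t=5: arr=2 -> substrate=5 bound=2 product=2
t=6: arr=0 -> substrate=5 bound=2 product=2
t=7: arr=1 -> substrate=6 bound=2 product=2
t=8: arr=2 -> substrate=8 bound=2 product=2
t=9: arr=1 -> substrate=7 bound=2 product=4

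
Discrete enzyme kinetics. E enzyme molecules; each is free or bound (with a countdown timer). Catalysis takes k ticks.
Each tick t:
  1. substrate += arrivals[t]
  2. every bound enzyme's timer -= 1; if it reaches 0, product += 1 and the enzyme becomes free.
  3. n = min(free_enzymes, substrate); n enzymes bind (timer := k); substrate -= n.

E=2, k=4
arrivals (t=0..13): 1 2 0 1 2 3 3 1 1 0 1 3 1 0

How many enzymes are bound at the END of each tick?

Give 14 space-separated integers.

t=0: arr=1 -> substrate=0 bound=1 product=0
t=1: arr=2 -> substrate=1 bound=2 product=0
t=2: arr=0 -> substrate=1 bound=2 product=0
t=3: arr=1 -> substrate=2 bound=2 product=0
t=4: arr=2 -> substrate=3 bound=2 product=1
t=5: arr=3 -> substrate=5 bound=2 product=2
t=6: arr=3 -> substrate=8 bound=2 product=2
t=7: arr=1 -> substrate=9 bound=2 product=2
t=8: arr=1 -> substrate=9 bound=2 product=3
t=9: arr=0 -> substrate=8 bound=2 product=4
t=10: arr=1 -> substrate=9 bound=2 product=4
t=11: arr=3 -> substrate=12 bound=2 product=4
t=12: arr=1 -> substrate=12 bound=2 product=5
t=13: arr=0 -> substrate=11 bound=2 product=6

Answer: 1 2 2 2 2 2 2 2 2 2 2 2 2 2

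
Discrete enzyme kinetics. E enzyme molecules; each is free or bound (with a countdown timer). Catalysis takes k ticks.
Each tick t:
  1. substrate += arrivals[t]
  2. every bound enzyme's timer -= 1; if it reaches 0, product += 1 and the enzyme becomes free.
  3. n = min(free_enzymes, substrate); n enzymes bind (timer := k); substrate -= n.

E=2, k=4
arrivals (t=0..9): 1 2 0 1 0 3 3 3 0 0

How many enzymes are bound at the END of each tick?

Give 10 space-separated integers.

Answer: 1 2 2 2 2 2 2 2 2 2

Derivation:
t=0: arr=1 -> substrate=0 bound=1 product=0
t=1: arr=2 -> substrate=1 bound=2 product=0
t=2: arr=0 -> substrate=1 bound=2 product=0
t=3: arr=1 -> substrate=2 bound=2 product=0
t=4: arr=0 -> substrate=1 bound=2 product=1
t=5: arr=3 -> substrate=3 bound=2 product=2
t=6: arr=3 -> substrate=6 bound=2 product=2
t=7: arr=3 -> substrate=9 bound=2 product=2
t=8: arr=0 -> substrate=8 bound=2 product=3
t=9: arr=0 -> substrate=7 bound=2 product=4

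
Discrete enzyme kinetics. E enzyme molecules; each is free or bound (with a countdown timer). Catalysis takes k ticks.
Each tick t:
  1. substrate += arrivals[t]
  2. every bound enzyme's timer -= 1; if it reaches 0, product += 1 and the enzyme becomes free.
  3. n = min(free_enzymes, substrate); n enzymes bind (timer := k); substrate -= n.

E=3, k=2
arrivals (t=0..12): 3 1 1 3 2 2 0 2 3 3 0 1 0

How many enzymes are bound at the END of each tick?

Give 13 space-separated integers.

t=0: arr=3 -> substrate=0 bound=3 product=0
t=1: arr=1 -> substrate=1 bound=3 product=0
t=2: arr=1 -> substrate=0 bound=2 product=3
t=3: arr=3 -> substrate=2 bound=3 product=3
t=4: arr=2 -> substrate=2 bound=3 product=5
t=5: arr=2 -> substrate=3 bound=3 product=6
t=6: arr=0 -> substrate=1 bound=3 product=8
t=7: arr=2 -> substrate=2 bound=3 product=9
t=8: arr=3 -> substrate=3 bound=3 product=11
t=9: arr=3 -> substrate=5 bound=3 product=12
t=10: arr=0 -> substrate=3 bound=3 product=14
t=11: arr=1 -> substrate=3 bound=3 product=15
t=12: arr=0 -> substrate=1 bound=3 product=17

Answer: 3 3 2 3 3 3 3 3 3 3 3 3 3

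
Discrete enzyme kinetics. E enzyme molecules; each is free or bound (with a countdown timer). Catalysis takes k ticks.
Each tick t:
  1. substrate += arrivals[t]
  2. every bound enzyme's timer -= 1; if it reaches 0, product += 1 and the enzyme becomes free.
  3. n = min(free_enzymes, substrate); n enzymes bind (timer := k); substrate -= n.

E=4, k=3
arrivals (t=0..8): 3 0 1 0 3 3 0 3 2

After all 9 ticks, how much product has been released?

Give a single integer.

Answer: 8

Derivation:
t=0: arr=3 -> substrate=0 bound=3 product=0
t=1: arr=0 -> substrate=0 bound=3 product=0
t=2: arr=1 -> substrate=0 bound=4 product=0
t=3: arr=0 -> substrate=0 bound=1 product=3
t=4: arr=3 -> substrate=0 bound=4 product=3
t=5: arr=3 -> substrate=2 bound=4 product=4
t=6: arr=0 -> substrate=2 bound=4 product=4
t=7: arr=3 -> substrate=2 bound=4 product=7
t=8: arr=2 -> substrate=3 bound=4 product=8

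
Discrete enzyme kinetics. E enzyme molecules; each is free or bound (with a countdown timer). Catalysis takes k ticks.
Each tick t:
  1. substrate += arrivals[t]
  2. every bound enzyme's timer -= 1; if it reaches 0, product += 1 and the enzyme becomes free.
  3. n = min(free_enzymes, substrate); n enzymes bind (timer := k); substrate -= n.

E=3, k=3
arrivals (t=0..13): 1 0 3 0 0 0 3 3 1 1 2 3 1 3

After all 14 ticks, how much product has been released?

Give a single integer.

t=0: arr=1 -> substrate=0 bound=1 product=0
t=1: arr=0 -> substrate=0 bound=1 product=0
t=2: arr=3 -> substrate=1 bound=3 product=0
t=3: arr=0 -> substrate=0 bound=3 product=1
t=4: arr=0 -> substrate=0 bound=3 product=1
t=5: arr=0 -> substrate=0 bound=1 product=3
t=6: arr=3 -> substrate=0 bound=3 product=4
t=7: arr=3 -> substrate=3 bound=3 product=4
t=8: arr=1 -> substrate=4 bound=3 product=4
t=9: arr=1 -> substrate=2 bound=3 product=7
t=10: arr=2 -> substrate=4 bound=3 product=7
t=11: arr=3 -> substrate=7 bound=3 product=7
t=12: arr=1 -> substrate=5 bound=3 product=10
t=13: arr=3 -> substrate=8 bound=3 product=10

Answer: 10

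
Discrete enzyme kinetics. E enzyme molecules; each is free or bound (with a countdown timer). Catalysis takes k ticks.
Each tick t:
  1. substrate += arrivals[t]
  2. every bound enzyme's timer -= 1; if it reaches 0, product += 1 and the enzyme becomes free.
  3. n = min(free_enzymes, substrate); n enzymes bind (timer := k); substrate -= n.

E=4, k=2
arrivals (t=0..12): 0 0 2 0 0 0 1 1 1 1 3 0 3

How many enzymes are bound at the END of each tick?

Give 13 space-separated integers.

Answer: 0 0 2 2 0 0 1 2 2 2 4 3 3

Derivation:
t=0: arr=0 -> substrate=0 bound=0 product=0
t=1: arr=0 -> substrate=0 bound=0 product=0
t=2: arr=2 -> substrate=0 bound=2 product=0
t=3: arr=0 -> substrate=0 bound=2 product=0
t=4: arr=0 -> substrate=0 bound=0 product=2
t=5: arr=0 -> substrate=0 bound=0 product=2
t=6: arr=1 -> substrate=0 bound=1 product=2
t=7: arr=1 -> substrate=0 bound=2 product=2
t=8: arr=1 -> substrate=0 bound=2 product=3
t=9: arr=1 -> substrate=0 bound=2 product=4
t=10: arr=3 -> substrate=0 bound=4 product=5
t=11: arr=0 -> substrate=0 bound=3 product=6
t=12: arr=3 -> substrate=0 bound=3 product=9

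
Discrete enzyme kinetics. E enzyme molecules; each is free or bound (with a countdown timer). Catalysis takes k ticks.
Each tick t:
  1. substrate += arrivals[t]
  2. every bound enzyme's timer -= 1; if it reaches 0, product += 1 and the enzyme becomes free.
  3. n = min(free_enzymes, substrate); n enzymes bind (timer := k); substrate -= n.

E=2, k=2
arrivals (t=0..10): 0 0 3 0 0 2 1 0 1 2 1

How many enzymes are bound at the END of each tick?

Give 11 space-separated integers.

Answer: 0 0 2 2 1 2 2 2 2 2 2

Derivation:
t=0: arr=0 -> substrate=0 bound=0 product=0
t=1: arr=0 -> substrate=0 bound=0 product=0
t=2: arr=3 -> substrate=1 bound=2 product=0
t=3: arr=0 -> substrate=1 bound=2 product=0
t=4: arr=0 -> substrate=0 bound=1 product=2
t=5: arr=2 -> substrate=1 bound=2 product=2
t=6: arr=1 -> substrate=1 bound=2 product=3
t=7: arr=0 -> substrate=0 bound=2 product=4
t=8: arr=1 -> substrate=0 bound=2 product=5
t=9: arr=2 -> substrate=1 bound=2 product=6
t=10: arr=1 -> substrate=1 bound=2 product=7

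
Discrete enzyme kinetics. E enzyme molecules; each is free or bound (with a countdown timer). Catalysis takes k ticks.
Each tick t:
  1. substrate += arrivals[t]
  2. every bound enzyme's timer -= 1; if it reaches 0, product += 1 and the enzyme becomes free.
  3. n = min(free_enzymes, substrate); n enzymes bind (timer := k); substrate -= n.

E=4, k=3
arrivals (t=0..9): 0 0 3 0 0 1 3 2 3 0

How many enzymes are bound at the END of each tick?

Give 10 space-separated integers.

Answer: 0 0 3 3 3 1 4 4 4 4

Derivation:
t=0: arr=0 -> substrate=0 bound=0 product=0
t=1: arr=0 -> substrate=0 bound=0 product=0
t=2: arr=3 -> substrate=0 bound=3 product=0
t=3: arr=0 -> substrate=0 bound=3 product=0
t=4: arr=0 -> substrate=0 bound=3 product=0
t=5: arr=1 -> substrate=0 bound=1 product=3
t=6: arr=3 -> substrate=0 bound=4 product=3
t=7: arr=2 -> substrate=2 bound=4 product=3
t=8: arr=3 -> substrate=4 bound=4 product=4
t=9: arr=0 -> substrate=1 bound=4 product=7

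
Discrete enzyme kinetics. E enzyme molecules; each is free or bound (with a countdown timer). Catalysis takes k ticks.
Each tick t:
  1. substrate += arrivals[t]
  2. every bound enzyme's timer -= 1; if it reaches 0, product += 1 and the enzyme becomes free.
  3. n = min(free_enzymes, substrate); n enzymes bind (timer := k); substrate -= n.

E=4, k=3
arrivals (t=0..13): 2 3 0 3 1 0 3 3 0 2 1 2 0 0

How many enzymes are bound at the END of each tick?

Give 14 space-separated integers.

t=0: arr=2 -> substrate=0 bound=2 product=0
t=1: arr=3 -> substrate=1 bound=4 product=0
t=2: arr=0 -> substrate=1 bound=4 product=0
t=3: arr=3 -> substrate=2 bound=4 product=2
t=4: arr=1 -> substrate=1 bound=4 product=4
t=5: arr=0 -> substrate=1 bound=4 product=4
t=6: arr=3 -> substrate=2 bound=4 product=6
t=7: arr=3 -> substrate=3 bound=4 product=8
t=8: arr=0 -> substrate=3 bound=4 product=8
t=9: arr=2 -> substrate=3 bound=4 product=10
t=10: arr=1 -> substrate=2 bound=4 product=12
t=11: arr=2 -> substrate=4 bound=4 product=12
t=12: arr=0 -> substrate=2 bound=4 product=14
t=13: arr=0 -> substrate=0 bound=4 product=16

Answer: 2 4 4 4 4 4 4 4 4 4 4 4 4 4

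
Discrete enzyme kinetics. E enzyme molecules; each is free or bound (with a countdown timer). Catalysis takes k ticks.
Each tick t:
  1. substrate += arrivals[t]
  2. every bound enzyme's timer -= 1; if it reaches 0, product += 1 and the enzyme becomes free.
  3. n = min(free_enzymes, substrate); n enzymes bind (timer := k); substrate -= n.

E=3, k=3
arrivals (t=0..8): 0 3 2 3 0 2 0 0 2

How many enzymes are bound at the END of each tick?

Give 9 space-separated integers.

t=0: arr=0 -> substrate=0 bound=0 product=0
t=1: arr=3 -> substrate=0 bound=3 product=0
t=2: arr=2 -> substrate=2 bound=3 product=0
t=3: arr=3 -> substrate=5 bound=3 product=0
t=4: arr=0 -> substrate=2 bound=3 product=3
t=5: arr=2 -> substrate=4 bound=3 product=3
t=6: arr=0 -> substrate=4 bound=3 product=3
t=7: arr=0 -> substrate=1 bound=3 product=6
t=8: arr=2 -> substrate=3 bound=3 product=6

Answer: 0 3 3 3 3 3 3 3 3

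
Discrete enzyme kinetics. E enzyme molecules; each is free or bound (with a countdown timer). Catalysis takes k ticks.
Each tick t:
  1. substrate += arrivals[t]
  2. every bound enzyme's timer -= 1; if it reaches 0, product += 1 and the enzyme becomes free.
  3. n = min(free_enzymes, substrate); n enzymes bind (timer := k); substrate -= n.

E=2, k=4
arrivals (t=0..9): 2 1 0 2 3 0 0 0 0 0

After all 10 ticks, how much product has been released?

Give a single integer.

Answer: 4

Derivation:
t=0: arr=2 -> substrate=0 bound=2 product=0
t=1: arr=1 -> substrate=1 bound=2 product=0
t=2: arr=0 -> substrate=1 bound=2 product=0
t=3: arr=2 -> substrate=3 bound=2 product=0
t=4: arr=3 -> substrate=4 bound=2 product=2
t=5: arr=0 -> substrate=4 bound=2 product=2
t=6: arr=0 -> substrate=4 bound=2 product=2
t=7: arr=0 -> substrate=4 bound=2 product=2
t=8: arr=0 -> substrate=2 bound=2 product=4
t=9: arr=0 -> substrate=2 bound=2 product=4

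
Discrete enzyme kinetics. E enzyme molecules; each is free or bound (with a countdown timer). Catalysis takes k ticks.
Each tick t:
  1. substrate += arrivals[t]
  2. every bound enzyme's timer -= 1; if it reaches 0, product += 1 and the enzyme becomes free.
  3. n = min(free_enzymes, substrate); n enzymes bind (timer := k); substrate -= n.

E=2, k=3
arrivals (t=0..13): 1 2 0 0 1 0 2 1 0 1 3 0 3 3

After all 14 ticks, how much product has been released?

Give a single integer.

Answer: 8

Derivation:
t=0: arr=1 -> substrate=0 bound=1 product=0
t=1: arr=2 -> substrate=1 bound=2 product=0
t=2: arr=0 -> substrate=1 bound=2 product=0
t=3: arr=0 -> substrate=0 bound=2 product=1
t=4: arr=1 -> substrate=0 bound=2 product=2
t=5: arr=0 -> substrate=0 bound=2 product=2
t=6: arr=2 -> substrate=1 bound=2 product=3
t=7: arr=1 -> substrate=1 bound=2 product=4
t=8: arr=0 -> substrate=1 bound=2 product=4
t=9: arr=1 -> substrate=1 bound=2 product=5
t=10: arr=3 -> substrate=3 bound=2 product=6
t=11: arr=0 -> substrate=3 bound=2 product=6
t=12: arr=3 -> substrate=5 bound=2 product=7
t=13: arr=3 -> substrate=7 bound=2 product=8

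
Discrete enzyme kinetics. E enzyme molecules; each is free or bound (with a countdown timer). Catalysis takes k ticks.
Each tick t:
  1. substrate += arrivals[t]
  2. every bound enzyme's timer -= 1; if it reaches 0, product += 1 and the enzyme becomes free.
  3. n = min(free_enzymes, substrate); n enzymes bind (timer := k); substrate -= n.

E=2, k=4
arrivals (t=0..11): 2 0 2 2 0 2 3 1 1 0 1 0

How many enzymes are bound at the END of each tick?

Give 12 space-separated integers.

Answer: 2 2 2 2 2 2 2 2 2 2 2 2

Derivation:
t=0: arr=2 -> substrate=0 bound=2 product=0
t=1: arr=0 -> substrate=0 bound=2 product=0
t=2: arr=2 -> substrate=2 bound=2 product=0
t=3: arr=2 -> substrate=4 bound=2 product=0
t=4: arr=0 -> substrate=2 bound=2 product=2
t=5: arr=2 -> substrate=4 bound=2 product=2
t=6: arr=3 -> substrate=7 bound=2 product=2
t=7: arr=1 -> substrate=8 bound=2 product=2
t=8: arr=1 -> substrate=7 bound=2 product=4
t=9: arr=0 -> substrate=7 bound=2 product=4
t=10: arr=1 -> substrate=8 bound=2 product=4
t=11: arr=0 -> substrate=8 bound=2 product=4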